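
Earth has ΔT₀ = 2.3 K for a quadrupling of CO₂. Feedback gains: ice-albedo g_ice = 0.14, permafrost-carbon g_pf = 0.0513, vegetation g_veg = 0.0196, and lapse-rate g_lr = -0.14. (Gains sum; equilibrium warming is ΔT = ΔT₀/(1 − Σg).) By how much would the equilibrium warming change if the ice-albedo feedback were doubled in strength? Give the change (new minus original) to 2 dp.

0.44 K

Original: g = 0.0709, ΔT = 2.3/(1−0.0709) = 2.4755 K.
With doubled ice-albedo: g' = 0.2109, ΔT' = 2.3/(1−0.2109) = 2.9147 K.
Change = 2.9147 − 2.4755 = 0.44 K.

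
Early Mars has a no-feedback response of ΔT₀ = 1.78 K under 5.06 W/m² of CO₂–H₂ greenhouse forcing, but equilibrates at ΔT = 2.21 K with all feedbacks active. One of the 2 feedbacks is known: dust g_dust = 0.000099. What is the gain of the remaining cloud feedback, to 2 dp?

Amplification A = ΔT/ΔT₀ = 2.21/1.78 = 1.242.
Total gain g = 1 − 1/A = 1 − 1/1.242 = 0.1948.
The known gain is 0.000099.
g_cld = 0.1948 − 0.000099 = 0.19.

0.19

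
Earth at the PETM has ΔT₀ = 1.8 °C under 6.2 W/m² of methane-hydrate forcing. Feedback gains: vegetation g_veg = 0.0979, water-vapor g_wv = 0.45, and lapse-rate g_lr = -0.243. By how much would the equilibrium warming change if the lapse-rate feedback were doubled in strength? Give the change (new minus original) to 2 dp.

-0.67 °C

Original: g = 0.3049, ΔT = 1.8/(1−0.3049) = 2.5896 °C.
With doubled lapse-rate: g' = 0.0619, ΔT' = 1.8/(1−0.0619) = 1.9188 °C.
Change = 1.9188 − 2.5896 = -0.67 °C.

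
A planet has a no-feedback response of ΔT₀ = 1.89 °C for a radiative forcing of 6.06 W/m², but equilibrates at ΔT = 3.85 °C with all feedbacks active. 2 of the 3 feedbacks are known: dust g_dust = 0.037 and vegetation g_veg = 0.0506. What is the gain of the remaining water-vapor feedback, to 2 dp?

Amplification A = ΔT/ΔT₀ = 3.85/1.89 = 2.037.
Total gain g = 1 − 1/A = 1 − 1/2.037 = 0.5091.
Known gains sum to 0.037 + 0.0506 = 0.0876.
g_wv = 0.5091 − 0.0876 = 0.42.

0.42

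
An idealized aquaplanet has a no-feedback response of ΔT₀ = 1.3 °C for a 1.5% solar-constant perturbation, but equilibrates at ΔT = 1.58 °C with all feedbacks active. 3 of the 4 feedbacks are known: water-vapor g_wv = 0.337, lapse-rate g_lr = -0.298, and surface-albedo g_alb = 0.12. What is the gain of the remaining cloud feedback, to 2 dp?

Amplification A = ΔT/ΔT₀ = 1.58/1.3 = 1.215.
Total gain g = 1 − 1/A = 1 − 1/1.215 = 0.177.
Known gains sum to 0.337 − 0.298 + 0.12 = 0.159.
g_cld = 0.177 − 0.159 = 0.02.

0.02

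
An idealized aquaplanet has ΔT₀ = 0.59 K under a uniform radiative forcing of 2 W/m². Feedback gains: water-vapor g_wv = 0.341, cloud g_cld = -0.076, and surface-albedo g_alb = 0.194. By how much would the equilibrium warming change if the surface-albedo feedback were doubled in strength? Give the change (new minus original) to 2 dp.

0.61 K

Original: g = 0.459, ΔT = 0.59/(1−0.459) = 1.0906 K.
With doubled surface-albedo: g' = 0.653, ΔT' = 0.59/(1−0.653) = 1.7003 K.
Change = 1.7003 − 1.0906 = 0.61 K.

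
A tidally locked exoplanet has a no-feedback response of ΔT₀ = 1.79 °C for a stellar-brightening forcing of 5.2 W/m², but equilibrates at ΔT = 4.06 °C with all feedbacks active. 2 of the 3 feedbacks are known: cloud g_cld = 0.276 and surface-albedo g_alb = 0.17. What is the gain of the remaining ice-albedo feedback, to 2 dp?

0.11

Amplification A = ΔT/ΔT₀ = 4.06/1.79 = 2.268.
Total gain g = 1 − 1/A = 1 − 1/2.268 = 0.5591.
Known gains sum to 0.276 + 0.17 = 0.446.
g_ice = 0.5591 − 0.446 = 0.11.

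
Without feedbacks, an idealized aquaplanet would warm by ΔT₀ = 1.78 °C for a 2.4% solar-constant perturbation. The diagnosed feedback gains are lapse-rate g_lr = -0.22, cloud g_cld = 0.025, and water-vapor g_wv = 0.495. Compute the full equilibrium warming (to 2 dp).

2.54 °C

Total gain g = -0.22 + 0.025 + 0.495 = 0.3.
Amplification A = 1/(1 − 0.3) = 1.429.
ΔT = 1.78 × 1.429 = 2.54 °C.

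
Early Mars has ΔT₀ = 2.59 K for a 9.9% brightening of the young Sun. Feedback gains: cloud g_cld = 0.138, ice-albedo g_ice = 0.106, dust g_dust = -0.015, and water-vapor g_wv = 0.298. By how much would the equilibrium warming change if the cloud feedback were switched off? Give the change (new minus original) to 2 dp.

-1.24 K

Original: g = 0.527, ΔT = 2.59/(1−0.527) = 5.4757 K.
Without cloud: g' = 0.389, ΔT' = 2.59/(1−0.389) = 4.2390 K.
Change = 4.2390 − 5.4757 = -1.24 K.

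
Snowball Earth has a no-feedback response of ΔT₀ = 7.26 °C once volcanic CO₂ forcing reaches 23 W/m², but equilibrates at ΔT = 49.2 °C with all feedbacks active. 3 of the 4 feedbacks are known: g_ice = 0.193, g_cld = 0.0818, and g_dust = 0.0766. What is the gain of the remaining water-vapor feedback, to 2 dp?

Amplification A = ΔT/ΔT₀ = 49.2/7.26 = 6.777.
Total gain g = 1 − 1/A = 1 − 1/6.777 = 0.8524.
Known gains sum to 0.193 + 0.0818 + 0.0766 = 0.3514.
g_wv = 0.8524 − 0.3514 = 0.50.

0.50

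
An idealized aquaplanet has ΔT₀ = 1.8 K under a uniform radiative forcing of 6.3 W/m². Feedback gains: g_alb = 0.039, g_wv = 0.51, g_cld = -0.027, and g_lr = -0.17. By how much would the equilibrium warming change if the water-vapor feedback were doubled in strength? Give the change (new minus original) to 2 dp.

10.27 K

Original: g = 0.352, ΔT = 1.8/(1−0.352) = 2.7778 K.
With doubled water-vapor: g' = 0.862, ΔT' = 1.8/(1−0.862) = 13.0435 K.
Change = 13.0435 − 2.7778 = 10.27 K.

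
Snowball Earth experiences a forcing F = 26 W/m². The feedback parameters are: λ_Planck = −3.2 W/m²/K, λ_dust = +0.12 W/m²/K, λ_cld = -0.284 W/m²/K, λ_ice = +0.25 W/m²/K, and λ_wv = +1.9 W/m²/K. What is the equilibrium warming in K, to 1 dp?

21.4 K

Net feedback parameter λ = (−3.2) + (+0.12) + (-0.284) + (+0.25) + (+1.9) = -1.214 W/m²/K.
ΔT = −F/λ = −26/(-1.214) = 21.4 K.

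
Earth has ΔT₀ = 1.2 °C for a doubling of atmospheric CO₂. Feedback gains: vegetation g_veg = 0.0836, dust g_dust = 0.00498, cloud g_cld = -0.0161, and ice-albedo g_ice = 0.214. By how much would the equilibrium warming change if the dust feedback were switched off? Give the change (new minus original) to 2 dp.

Original: g = 0.28648, ΔT = 1.2/(1−0.28648) = 1.6818 °C.
Without dust: g' = 0.2815, ΔT' = 1.2/(1−0.2815) = 1.6701 °C.
Change = 1.6701 − 1.6818 = -0.01 °C.

-0.01 °C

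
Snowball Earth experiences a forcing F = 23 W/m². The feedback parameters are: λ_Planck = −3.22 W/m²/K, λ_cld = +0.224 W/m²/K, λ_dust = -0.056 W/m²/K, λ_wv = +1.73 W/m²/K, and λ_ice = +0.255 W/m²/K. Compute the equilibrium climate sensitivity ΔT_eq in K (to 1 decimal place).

Net feedback parameter λ = (−3.22) + (+0.224) + (-0.056) + (+1.73) + (+0.255) = -1.067 W/m²/K.
ΔT = −F/λ = −23/(-1.067) = 21.6 K.

21.6 K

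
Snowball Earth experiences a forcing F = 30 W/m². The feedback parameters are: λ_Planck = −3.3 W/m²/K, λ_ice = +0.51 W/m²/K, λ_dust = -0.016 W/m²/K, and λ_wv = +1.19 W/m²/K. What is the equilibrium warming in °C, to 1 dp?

18.6 °C

Net feedback parameter λ = (−3.3) + (+0.51) + (-0.016) + (+1.19) = -1.616 W/m²/K.
ΔT = −F/λ = −30/(-1.616) = 18.6 °C.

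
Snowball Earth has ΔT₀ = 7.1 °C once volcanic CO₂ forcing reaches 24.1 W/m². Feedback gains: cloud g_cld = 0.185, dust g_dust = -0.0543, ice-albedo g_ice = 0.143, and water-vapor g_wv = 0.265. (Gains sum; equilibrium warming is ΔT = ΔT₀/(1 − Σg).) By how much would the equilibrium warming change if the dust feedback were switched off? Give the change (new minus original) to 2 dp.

Original: g = 0.5387, ΔT = 7.1/(1−0.5387) = 15.3913 °C.
Without dust: g' = 0.593, ΔT' = 7.1/(1−0.593) = 17.4447 °C.
Change = 17.4447 − 15.3913 = 2.05 °C.

2.05 °C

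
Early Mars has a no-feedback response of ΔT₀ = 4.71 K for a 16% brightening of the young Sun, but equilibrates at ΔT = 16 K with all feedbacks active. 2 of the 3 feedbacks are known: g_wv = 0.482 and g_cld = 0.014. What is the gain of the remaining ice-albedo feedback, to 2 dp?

Amplification A = ΔT/ΔT₀ = 16/4.71 = 3.397.
Total gain g = 1 − 1/A = 1 − 1/3.397 = 0.7056.
Known gains sum to 0.482 + 0.014 = 0.496.
g_ice = 0.7056 − 0.496 = 0.21.

0.21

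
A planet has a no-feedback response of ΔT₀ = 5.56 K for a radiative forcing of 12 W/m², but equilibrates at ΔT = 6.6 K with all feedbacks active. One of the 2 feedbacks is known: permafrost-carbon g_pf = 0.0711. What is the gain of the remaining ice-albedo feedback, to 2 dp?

Amplification A = ΔT/ΔT₀ = 6.6/5.56 = 1.187.
Total gain g = 1 − 1/A = 1 − 1/1.187 = 0.1575.
The known gain is 0.0711.
g_ice = 0.1575 − 0.0711 = 0.09.

0.09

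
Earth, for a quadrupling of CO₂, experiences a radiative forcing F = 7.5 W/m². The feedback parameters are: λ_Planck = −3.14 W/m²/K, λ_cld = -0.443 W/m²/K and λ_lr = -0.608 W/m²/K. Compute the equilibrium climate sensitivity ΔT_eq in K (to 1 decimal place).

Net feedback parameter λ = (−3.14) + (-0.443) + (-0.608) = -4.191 W/m²/K.
ΔT = −F/λ = −7.5/(-4.191) = 1.8 K.

1.8 K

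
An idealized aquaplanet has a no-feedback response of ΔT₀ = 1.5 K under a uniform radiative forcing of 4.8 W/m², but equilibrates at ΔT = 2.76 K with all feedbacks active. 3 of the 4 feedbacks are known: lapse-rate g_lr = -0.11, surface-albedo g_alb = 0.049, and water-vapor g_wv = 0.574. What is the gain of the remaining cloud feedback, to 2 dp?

Amplification A = ΔT/ΔT₀ = 2.76/1.5 = 1.84.
Total gain g = 1 − 1/A = 1 − 1/1.84 = 0.4565.
Known gains sum to -0.11 + 0.049 + 0.574 = 0.513.
g_cld = 0.4565 − 0.513 = -0.06.

-0.06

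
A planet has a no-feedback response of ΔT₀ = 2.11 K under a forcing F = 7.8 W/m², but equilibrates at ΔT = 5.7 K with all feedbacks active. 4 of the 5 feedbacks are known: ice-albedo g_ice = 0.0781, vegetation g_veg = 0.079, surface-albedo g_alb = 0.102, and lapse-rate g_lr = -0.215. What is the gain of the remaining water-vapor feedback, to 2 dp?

Amplification A = ΔT/ΔT₀ = 5.7/2.11 = 2.701.
Total gain g = 1 − 1/A = 1 − 1/2.701 = 0.6298.
Known gains sum to 0.0781 + 0.079 + 0.102 − 0.215 = 0.0441.
g_wv = 0.6298 − 0.0441 = 0.59.

0.59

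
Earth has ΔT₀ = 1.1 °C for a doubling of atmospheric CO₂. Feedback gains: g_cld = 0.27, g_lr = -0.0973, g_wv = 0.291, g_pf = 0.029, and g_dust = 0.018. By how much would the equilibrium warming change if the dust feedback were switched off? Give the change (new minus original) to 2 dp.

Original: g = 0.5107, ΔT = 1.1/(1−0.5107) = 2.2481 °C.
Without dust: g' = 0.4927, ΔT' = 1.1/(1−0.4927) = 2.1683 °C.
Change = 2.1683 − 2.2481 = -0.08 °C.

-0.08 °C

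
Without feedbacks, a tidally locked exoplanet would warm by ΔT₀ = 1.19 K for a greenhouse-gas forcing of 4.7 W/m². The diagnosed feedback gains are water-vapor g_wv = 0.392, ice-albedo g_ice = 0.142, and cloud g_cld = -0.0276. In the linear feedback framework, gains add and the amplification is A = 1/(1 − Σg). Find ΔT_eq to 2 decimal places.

2.41 K

Total gain g = 0.392 + 0.142 − 0.0276 = 0.5064.
Amplification A = 1/(1 − 0.5064) = 2.026.
ΔT = 1.19 × 2.026 = 2.41 K.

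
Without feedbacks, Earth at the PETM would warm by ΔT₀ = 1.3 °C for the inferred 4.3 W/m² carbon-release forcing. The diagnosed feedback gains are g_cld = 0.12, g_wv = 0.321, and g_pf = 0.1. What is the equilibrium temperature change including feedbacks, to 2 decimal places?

2.83 °C

Total gain g = 0.12 + 0.321 + 0.1 = 0.541.
Amplification A = 1/(1 − 0.541) = 2.179.
ΔT = 1.3 × 2.179 = 2.83 °C.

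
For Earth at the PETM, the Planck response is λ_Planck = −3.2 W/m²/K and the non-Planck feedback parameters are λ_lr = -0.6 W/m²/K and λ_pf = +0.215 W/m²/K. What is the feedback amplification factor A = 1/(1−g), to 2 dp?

0.89

Convert to gains: g_lr = -0.6/3.2 = -0.1875; g_pf = 0.215/3.2 = 0.06719.
Total gain g = -0.12031.
A = 1/(1 + 0.12031) = 0.89.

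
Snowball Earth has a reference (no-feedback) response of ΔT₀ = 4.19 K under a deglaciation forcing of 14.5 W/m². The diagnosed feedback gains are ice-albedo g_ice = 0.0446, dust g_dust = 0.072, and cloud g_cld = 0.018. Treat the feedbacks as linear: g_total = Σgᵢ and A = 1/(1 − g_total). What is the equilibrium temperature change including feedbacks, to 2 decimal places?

Total gain g = 0.0446 + 0.072 + 0.018 = 0.1346.
Amplification A = 1/(1 − 0.1346) = 1.156.
ΔT = 4.19 × 1.156 = 4.84 K.

4.84 K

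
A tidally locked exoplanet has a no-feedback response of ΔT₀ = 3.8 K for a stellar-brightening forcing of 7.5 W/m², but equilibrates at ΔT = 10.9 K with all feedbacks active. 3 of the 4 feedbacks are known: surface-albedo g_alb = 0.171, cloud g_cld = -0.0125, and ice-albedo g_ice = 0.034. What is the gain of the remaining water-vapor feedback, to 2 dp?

Amplification A = ΔT/ΔT₀ = 10.9/3.8 = 2.868.
Total gain g = 1 − 1/A = 1 − 1/2.868 = 0.6513.
Known gains sum to 0.171 − 0.0125 + 0.034 = 0.1925.
g_wv = 0.6513 − 0.1925 = 0.46.

0.46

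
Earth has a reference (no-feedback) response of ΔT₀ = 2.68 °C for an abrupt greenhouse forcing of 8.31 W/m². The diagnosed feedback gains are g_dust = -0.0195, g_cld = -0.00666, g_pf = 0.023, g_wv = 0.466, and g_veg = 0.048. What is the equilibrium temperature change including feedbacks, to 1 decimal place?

5.5 °C

Total gain g = -0.0195 − 0.00666 + 0.023 + 0.466 + 0.048 = 0.51084.
Amplification A = 1/(1 − 0.51084) = 2.044.
ΔT = 2.68 × 2.044 = 5.5 °C.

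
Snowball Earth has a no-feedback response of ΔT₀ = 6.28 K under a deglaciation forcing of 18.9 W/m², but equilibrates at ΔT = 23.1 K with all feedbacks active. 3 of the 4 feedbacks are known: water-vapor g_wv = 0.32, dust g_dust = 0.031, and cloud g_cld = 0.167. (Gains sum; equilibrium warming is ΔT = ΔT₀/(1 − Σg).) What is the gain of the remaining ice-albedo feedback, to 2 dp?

0.21

Amplification A = ΔT/ΔT₀ = 23.1/6.28 = 3.678.
Total gain g = 1 − 1/A = 1 − 1/3.678 = 0.7281.
Known gains sum to 0.32 + 0.031 + 0.167 = 0.518.
g_ice = 0.7281 − 0.518 = 0.21.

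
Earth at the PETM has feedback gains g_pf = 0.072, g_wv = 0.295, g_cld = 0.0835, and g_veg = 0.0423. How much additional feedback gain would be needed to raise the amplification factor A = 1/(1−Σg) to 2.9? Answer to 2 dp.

0.16

Current total gain = 0.4928.
Target gain for A = 2.9: g* = 1 − 1/2.9 = 0.6552.
Additional gain needed = 0.6552 − 0.4928 = 0.16.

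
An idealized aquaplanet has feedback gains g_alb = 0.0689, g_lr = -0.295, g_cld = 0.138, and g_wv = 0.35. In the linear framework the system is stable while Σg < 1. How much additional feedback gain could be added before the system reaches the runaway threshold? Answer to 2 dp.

Current total gain = 0.0689 − 0.295 + 0.138 + 0.35 = 0.2619.
Margin to runaway = 1 − 0.2619 = 0.74.

0.74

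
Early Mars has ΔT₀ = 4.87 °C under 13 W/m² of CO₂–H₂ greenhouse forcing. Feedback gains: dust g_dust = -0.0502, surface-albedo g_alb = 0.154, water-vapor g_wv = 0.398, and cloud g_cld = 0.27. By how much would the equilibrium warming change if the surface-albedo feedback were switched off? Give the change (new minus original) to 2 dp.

Original: g = 0.7718, ΔT = 4.87/(1−0.7718) = 21.3409 °C.
Without surface-albedo: g' = 0.6178, ΔT' = 4.87/(1−0.6178) = 12.7420 °C.
Change = 12.7420 − 21.3409 = -8.60 °C.

-8.60 °C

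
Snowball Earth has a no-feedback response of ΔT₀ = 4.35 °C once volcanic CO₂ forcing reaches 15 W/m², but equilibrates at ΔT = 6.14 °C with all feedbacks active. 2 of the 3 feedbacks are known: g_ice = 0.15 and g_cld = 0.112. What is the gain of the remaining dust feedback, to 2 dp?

Amplification A = ΔT/ΔT₀ = 6.14/4.35 = 1.411.
Total gain g = 1 − 1/A = 1 − 1/1.411 = 0.2913.
Known gains sum to 0.15 + 0.112 = 0.262.
g_dust = 0.2913 − 0.262 = 0.03.

0.03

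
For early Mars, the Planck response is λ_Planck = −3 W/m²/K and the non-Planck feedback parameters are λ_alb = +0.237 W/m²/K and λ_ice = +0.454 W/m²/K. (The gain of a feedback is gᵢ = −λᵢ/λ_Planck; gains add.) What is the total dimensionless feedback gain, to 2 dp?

0.23

Convert to gains: g_alb = 0.237/3 = 0.079; g_ice = 0.454/3 = 0.1513.
Total gain g = 0.2303.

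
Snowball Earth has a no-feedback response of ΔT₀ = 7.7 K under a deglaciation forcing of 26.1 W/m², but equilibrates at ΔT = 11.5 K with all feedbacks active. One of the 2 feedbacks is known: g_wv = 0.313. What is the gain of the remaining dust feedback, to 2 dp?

Amplification A = ΔT/ΔT₀ = 11.5/7.7 = 1.494.
Total gain g = 1 − 1/A = 1 − 1/1.494 = 0.3307.
The known gain is 0.313.
g_dust = 0.3307 − 0.313 = 0.02.

0.02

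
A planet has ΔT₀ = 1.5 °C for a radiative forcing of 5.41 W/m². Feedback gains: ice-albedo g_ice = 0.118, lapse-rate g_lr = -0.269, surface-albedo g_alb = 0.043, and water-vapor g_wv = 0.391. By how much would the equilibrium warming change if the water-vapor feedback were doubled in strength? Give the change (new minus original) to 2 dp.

Original: g = 0.283, ΔT = 1.5/(1−0.283) = 2.0921 °C.
With doubled water-vapor: g' = 0.674, ΔT' = 1.5/(1−0.674) = 4.6012 °C.
Change = 4.6012 − 2.0921 = 2.51 °C.

2.51 °C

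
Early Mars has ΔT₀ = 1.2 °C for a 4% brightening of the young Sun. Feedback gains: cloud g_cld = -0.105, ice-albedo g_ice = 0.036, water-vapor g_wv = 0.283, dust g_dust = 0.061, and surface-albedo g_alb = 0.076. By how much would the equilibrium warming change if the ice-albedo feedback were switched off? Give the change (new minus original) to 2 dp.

-0.10 °C

Original: g = 0.351, ΔT = 1.2/(1−0.351) = 1.8490 °C.
Without ice-albedo: g' = 0.315, ΔT' = 1.2/(1−0.315) = 1.7518 °C.
Change = 1.7518 − 1.8490 = -0.10 °C.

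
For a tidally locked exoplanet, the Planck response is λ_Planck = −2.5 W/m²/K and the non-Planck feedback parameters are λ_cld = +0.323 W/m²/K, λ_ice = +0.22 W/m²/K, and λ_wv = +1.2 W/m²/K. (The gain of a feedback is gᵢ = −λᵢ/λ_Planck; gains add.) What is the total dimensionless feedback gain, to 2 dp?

0.70

Convert to gains: g_cld = 0.323/2.5 = 0.1292; g_ice = 0.22/2.5 = 0.088; g_wv = 1.2/2.5 = 0.48.
Total gain g = 0.6972.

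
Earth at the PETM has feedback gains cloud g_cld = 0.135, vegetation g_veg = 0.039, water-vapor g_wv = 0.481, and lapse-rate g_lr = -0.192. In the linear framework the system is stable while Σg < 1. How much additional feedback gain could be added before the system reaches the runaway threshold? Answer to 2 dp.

Current total gain = 0.135 + 0.039 + 0.481 − 0.192 = 0.463.
Margin to runaway = 1 − 0.463 = 0.54.

0.54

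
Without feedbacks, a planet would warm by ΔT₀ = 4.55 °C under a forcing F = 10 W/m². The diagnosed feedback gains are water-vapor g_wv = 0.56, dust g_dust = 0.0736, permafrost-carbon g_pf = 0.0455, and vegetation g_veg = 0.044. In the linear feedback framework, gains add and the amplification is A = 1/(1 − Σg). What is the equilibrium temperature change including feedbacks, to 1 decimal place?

16.4 °C

Total gain g = 0.56 + 0.0736 + 0.0455 + 0.044 = 0.7231.
Amplification A = 1/(1 − 0.7231) = 3.611.
ΔT = 4.55 × 3.611 = 16.4 °C.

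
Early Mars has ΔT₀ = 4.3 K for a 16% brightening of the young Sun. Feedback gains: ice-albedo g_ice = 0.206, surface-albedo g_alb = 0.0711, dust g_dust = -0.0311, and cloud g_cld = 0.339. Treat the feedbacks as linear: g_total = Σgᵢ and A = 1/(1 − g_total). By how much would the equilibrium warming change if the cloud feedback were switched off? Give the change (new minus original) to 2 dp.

Original: g = 0.585, ΔT = 4.3/(1−0.585) = 10.3614 K.
Without cloud: g' = 0.246, ΔT' = 4.3/(1−0.246) = 5.7029 K.
Change = 5.7029 − 10.3614 = -4.66 K.

-4.66 K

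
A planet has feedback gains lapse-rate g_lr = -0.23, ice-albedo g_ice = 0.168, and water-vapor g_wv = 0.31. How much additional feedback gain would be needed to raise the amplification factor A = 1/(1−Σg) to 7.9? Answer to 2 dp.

Current total gain = 0.248.
Target gain for A = 7.9: g* = 1 − 1/7.9 = 0.8734.
Additional gain needed = 0.8734 − 0.248 = 0.63.

0.63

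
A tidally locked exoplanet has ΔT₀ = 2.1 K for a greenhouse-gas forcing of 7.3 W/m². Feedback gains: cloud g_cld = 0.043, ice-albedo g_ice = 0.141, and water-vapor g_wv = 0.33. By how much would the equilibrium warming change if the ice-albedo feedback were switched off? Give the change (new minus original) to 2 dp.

Original: g = 0.514, ΔT = 2.1/(1−0.514) = 4.3210 K.
Without ice-albedo: g' = 0.373, ΔT' = 2.1/(1−0.373) = 3.3493 K.
Change = 3.3493 − 4.3210 = -0.97 K.

-0.97 K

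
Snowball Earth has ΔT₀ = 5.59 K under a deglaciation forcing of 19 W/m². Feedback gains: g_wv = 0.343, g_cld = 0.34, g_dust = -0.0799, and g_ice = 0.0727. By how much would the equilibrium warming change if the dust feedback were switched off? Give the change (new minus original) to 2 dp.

5.64 K

Original: g = 0.6758, ΔT = 5.59/(1−0.6758) = 17.2424 K.
Without dust: g' = 0.7557, ΔT' = 5.59/(1−0.7557) = 22.8817 K.
Change = 22.8817 − 17.2424 = 5.64 K.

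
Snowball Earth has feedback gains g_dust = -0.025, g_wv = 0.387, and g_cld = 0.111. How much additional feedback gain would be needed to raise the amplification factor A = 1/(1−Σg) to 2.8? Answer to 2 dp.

Current total gain = 0.473.
Target gain for A = 2.8: g* = 1 − 1/2.8 = 0.6429.
Additional gain needed = 0.6429 − 0.473 = 0.17.

0.17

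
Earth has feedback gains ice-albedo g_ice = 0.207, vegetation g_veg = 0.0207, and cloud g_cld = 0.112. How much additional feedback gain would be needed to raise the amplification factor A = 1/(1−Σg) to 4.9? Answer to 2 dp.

Current total gain = 0.3397.
Target gain for A = 4.9: g* = 1 − 1/4.9 = 0.7959.
Additional gain needed = 0.7959 − 0.3397 = 0.46.

0.46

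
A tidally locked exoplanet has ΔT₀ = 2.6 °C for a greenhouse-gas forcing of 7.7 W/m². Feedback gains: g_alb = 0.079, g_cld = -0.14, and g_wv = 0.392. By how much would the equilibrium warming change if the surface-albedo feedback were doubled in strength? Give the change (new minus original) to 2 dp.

Original: g = 0.331, ΔT = 2.6/(1−0.331) = 3.8864 °C.
With doubled surface-albedo: g' = 0.41, ΔT' = 2.6/(1−0.41) = 4.4068 °C.
Change = 4.4068 − 3.8864 = 0.52 °C.

0.52 °C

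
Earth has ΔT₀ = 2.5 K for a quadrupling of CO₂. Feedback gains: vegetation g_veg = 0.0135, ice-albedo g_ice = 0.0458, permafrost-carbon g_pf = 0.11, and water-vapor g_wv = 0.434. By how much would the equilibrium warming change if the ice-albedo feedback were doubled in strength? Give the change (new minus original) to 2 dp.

Original: g = 0.6033, ΔT = 2.5/(1−0.6033) = 6.3020 K.
With doubled ice-albedo: g' = 0.6491, ΔT' = 2.5/(1−0.6491) = 7.1245 K.
Change = 7.1245 − 6.3020 = 0.82 K.

0.82 K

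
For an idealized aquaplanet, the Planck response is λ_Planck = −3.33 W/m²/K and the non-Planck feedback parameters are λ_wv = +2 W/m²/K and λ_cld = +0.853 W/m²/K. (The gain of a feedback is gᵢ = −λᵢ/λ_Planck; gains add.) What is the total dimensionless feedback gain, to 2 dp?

0.86

Convert to gains: g_wv = 2/3.33 = 0.6006; g_cld = 0.853/3.33 = 0.2562.
Total gain g = 0.8568.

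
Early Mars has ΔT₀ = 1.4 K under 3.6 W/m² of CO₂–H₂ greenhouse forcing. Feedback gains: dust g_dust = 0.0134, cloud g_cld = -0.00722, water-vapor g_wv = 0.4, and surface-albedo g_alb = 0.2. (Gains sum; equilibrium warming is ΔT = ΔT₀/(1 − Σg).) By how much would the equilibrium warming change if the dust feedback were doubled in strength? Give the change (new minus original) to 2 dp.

0.13 K

Original: g = 0.60618, ΔT = 1.4/(1−0.60618) = 3.5549 K.
With doubled dust: g' = 0.61958, ΔT' = 1.4/(1−0.61958) = 3.6801 K.
Change = 3.6801 − 3.5549 = 0.13 K.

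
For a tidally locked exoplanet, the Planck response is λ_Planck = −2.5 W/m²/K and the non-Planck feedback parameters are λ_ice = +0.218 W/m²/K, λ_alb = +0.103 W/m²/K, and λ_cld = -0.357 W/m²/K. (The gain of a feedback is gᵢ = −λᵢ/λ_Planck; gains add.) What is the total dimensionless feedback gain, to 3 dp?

-0.014

Convert to gains: g_ice = 0.218/2.5 = 0.0872; g_alb = 0.103/2.5 = 0.0412; g_cld = -0.357/2.5 = -0.1428.
Total gain g = -0.0144.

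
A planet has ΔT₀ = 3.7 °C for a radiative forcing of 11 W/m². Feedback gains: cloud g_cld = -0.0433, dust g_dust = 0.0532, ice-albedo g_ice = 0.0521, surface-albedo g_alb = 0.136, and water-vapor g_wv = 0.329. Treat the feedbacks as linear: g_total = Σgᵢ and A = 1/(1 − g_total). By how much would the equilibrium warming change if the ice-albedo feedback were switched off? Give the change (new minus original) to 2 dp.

-0.78 °C

Original: g = 0.527, ΔT = 3.7/(1−0.527) = 7.8224 °C.
Without ice-albedo: g' = 0.4749, ΔT' = 3.7/(1−0.4749) = 7.0463 °C.
Change = 7.0463 − 7.8224 = -0.78 °C.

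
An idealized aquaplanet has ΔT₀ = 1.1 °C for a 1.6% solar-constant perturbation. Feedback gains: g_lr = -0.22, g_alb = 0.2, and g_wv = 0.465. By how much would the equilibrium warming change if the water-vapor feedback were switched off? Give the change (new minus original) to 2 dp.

-0.90 °C

Original: g = 0.445, ΔT = 1.1/(1−0.445) = 1.9820 °C.
Without water-vapor: g' = -0.02, ΔT' = 1.1/(1+0.02) = 1.0784 °C.
Change = 1.0784 − 1.9820 = -0.90 °C.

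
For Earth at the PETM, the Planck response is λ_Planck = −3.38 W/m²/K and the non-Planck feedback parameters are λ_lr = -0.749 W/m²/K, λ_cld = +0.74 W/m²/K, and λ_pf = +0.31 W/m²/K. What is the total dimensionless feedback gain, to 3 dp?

0.089

Convert to gains: g_lr = -0.749/3.38 = -0.2216; g_cld = 0.74/3.38 = 0.2189; g_pf = 0.31/3.38 = 0.09172.
Total gain g = 0.08902.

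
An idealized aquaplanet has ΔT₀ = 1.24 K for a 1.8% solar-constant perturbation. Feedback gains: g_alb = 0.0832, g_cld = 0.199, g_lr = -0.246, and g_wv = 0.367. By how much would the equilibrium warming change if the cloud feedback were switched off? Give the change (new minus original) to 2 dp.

-0.52 K

Original: g = 0.4032, ΔT = 1.24/(1−0.4032) = 2.0777 K.
Without cloud: g' = 0.2042, ΔT' = 1.24/(1−0.2042) = 1.5582 K.
Change = 1.5582 − 2.0777 = -0.52 K.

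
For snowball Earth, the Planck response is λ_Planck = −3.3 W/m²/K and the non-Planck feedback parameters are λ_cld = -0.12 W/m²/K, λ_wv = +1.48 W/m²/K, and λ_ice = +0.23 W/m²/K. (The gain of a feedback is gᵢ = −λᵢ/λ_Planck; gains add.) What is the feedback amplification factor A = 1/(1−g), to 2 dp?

1.93

Convert to gains: g_cld = -0.12/3.3 = -0.03636; g_wv = 1.48/3.3 = 0.4485; g_ice = 0.23/3.3 = 0.0697.
Total gain g = 0.48184.
A = 1/(1 − 0.48184) = 1.93.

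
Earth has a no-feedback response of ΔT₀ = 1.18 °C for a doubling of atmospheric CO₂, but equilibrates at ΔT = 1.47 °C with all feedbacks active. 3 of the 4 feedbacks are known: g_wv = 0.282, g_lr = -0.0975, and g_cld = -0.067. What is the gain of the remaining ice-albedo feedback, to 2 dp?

Amplification A = ΔT/ΔT₀ = 1.47/1.18 = 1.246.
Total gain g = 1 − 1/A = 1 − 1/1.246 = 0.1974.
Known gains sum to 0.282 − 0.0975 − 0.067 = 0.1175.
g_ice = 0.1974 − 0.1175 = 0.08.

0.08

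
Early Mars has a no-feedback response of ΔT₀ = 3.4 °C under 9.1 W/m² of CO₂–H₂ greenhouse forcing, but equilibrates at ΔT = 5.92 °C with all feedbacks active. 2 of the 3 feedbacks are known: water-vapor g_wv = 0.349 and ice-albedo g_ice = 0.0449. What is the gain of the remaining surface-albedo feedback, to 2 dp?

0.03

Amplification A = ΔT/ΔT₀ = 5.92/3.4 = 1.741.
Total gain g = 1 − 1/A = 1 − 1/1.741 = 0.4256.
Known gains sum to 0.349 + 0.0449 = 0.3939.
g_alb = 0.4256 − 0.3939 = 0.03.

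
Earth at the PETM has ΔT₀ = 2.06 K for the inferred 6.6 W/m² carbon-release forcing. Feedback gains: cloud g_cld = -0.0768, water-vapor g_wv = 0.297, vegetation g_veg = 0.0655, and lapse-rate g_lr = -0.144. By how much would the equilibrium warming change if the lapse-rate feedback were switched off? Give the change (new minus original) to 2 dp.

0.48 K

Original: g = 0.1417, ΔT = 2.06/(1−0.1417) = 2.4001 K.
Without lapse-rate: g' = 0.2857, ΔT' = 2.06/(1−0.2857) = 2.8839 K.
Change = 2.8839 − 2.4001 = 0.48 K.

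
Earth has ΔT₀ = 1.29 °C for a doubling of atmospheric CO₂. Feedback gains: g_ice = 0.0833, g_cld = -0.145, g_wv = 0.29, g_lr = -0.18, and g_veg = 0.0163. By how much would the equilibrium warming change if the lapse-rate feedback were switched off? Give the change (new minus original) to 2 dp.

0.33 °C

Original: g = 0.0646, ΔT = 1.29/(1−0.0646) = 1.3791 °C.
Without lapse-rate: g' = 0.2446, ΔT' = 1.29/(1−0.2446) = 1.7077 °C.
Change = 1.7077 − 1.3791 = 0.33 °C.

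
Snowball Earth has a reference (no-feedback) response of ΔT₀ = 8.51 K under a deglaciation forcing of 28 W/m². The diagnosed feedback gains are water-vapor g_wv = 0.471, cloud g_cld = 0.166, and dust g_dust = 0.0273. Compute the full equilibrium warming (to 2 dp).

25.35 K

Total gain g = 0.471 + 0.166 + 0.0273 = 0.6643.
Amplification A = 1/(1 − 0.6643) = 2.979.
ΔT = 8.51 × 2.979 = 25.35 K.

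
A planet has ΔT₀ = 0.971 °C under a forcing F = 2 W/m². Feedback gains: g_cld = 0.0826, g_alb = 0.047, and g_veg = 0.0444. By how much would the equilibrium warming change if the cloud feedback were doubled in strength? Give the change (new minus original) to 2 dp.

0.13 °C

Original: g = 0.174, ΔT = 0.971/(1−0.174) = 1.1755 °C.
With doubled cloud: g' = 0.2566, ΔT' = 0.971/(1−0.2566) = 1.3062 °C.
Change = 1.3062 − 1.1755 = 0.13 °C.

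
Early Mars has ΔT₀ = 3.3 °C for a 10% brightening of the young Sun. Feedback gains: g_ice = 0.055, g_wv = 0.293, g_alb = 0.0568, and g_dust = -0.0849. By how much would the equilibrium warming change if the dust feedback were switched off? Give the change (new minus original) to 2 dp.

0.69 °C

Original: g = 0.3199, ΔT = 3.3/(1−0.3199) = 4.8522 °C.
Without dust: g' = 0.4048, ΔT' = 3.3/(1−0.4048) = 5.5444 °C.
Change = 5.5444 − 4.8522 = 0.69 °C.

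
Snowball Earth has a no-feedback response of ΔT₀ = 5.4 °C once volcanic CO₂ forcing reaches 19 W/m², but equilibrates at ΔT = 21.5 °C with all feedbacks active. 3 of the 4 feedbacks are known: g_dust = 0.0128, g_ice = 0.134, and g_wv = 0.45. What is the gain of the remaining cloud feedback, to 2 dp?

Amplification A = ΔT/ΔT₀ = 21.5/5.4 = 3.981.
Total gain g = 1 − 1/A = 1 − 1/3.981 = 0.7488.
Known gains sum to 0.0128 + 0.134 + 0.45 = 0.5968.
g_cld = 0.7488 − 0.5968 = 0.15.

0.15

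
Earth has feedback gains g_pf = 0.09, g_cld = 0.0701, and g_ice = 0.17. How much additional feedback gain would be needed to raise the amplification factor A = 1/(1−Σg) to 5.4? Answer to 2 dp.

Current total gain = 0.3301.
Target gain for A = 5.4: g* = 1 − 1/5.4 = 0.8148.
Additional gain needed = 0.8148 − 0.3301 = 0.48.

0.48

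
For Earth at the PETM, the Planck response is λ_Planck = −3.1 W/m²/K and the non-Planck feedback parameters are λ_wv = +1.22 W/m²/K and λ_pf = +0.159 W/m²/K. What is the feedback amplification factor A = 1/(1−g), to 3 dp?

Convert to gains: g_wv = 1.22/3.1 = 0.3935; g_pf = 0.159/3.1 = 0.05129.
Total gain g = 0.44479.
A = 1/(1 − 0.44479) = 1.801.

1.801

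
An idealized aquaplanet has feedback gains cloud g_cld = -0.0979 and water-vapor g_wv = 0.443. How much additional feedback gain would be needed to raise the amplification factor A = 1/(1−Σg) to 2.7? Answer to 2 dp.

Current total gain = 0.3451.
Target gain for A = 2.7: g* = 1 − 1/2.7 = 0.6296.
Additional gain needed = 0.6296 − 0.3451 = 0.28.

0.28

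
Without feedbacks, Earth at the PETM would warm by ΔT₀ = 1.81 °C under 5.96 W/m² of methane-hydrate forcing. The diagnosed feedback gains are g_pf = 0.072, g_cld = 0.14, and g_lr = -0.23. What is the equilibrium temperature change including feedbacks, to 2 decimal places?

Total gain g = 0.072 + 0.14 − 0.23 = -0.018.
Amplification A = 1/(1 + 0.018) = 0.9823.
ΔT = 1.81 × 0.9823 = 1.78 °C.

1.78 °C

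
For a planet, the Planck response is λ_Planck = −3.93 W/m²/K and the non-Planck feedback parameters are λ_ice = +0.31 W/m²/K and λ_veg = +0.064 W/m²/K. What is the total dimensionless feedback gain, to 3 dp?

0.095

Convert to gains: g_ice = 0.31/3.93 = 0.07888; g_veg = 0.064/3.93 = 0.01628.
Total gain g = 0.09516.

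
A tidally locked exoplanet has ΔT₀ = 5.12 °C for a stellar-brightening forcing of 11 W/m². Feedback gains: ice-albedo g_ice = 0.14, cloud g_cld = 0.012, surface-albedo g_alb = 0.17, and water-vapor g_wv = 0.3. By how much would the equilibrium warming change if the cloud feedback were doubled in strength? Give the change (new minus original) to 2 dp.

Original: g = 0.622, ΔT = 5.12/(1−0.622) = 13.5450 °C.
With doubled cloud: g' = 0.634, ΔT' = 5.12/(1−0.634) = 13.9891 °C.
Change = 13.9891 − 13.5450 = 0.44 °C.

0.44 °C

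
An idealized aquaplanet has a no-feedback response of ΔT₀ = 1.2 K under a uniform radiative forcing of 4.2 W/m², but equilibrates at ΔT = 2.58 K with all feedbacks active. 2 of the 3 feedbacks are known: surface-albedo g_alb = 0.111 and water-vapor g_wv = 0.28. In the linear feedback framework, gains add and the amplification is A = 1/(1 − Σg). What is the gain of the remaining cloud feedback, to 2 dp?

Amplification A = ΔT/ΔT₀ = 2.58/1.2 = 2.15.
Total gain g = 1 − 1/A = 1 − 1/2.15 = 0.5349.
Known gains sum to 0.111 + 0.28 = 0.391.
g_cld = 0.5349 − 0.391 = 0.14.

0.14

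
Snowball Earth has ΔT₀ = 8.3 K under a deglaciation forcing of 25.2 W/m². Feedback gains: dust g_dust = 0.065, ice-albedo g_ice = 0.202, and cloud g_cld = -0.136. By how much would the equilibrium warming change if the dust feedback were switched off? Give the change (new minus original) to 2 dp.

Original: g = 0.131, ΔT = 8.3/(1−0.131) = 9.5512 K.
Without dust: g' = 0.066, ΔT' = 8.3/(1−0.066) = 8.8865 K.
Change = 8.8865 − 9.5512 = -0.66 K.

-0.66 K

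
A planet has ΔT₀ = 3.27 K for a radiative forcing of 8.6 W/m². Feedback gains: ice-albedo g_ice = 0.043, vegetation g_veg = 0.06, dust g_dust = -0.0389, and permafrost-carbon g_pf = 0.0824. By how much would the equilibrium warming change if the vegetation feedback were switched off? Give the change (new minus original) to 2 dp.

Original: g = 0.1465, ΔT = 3.27/(1−0.1465) = 3.8313 K.
Without vegetation: g' = 0.0865, ΔT' = 3.27/(1−0.0865) = 3.5796 K.
Change = 3.5796 − 3.8313 = -0.25 K.

-0.25 K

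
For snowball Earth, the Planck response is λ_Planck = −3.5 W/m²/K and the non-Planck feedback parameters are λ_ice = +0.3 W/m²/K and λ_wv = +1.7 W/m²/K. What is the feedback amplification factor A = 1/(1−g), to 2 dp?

Convert to gains: g_ice = 0.3/3.5 = 0.08571; g_wv = 1.7/3.5 = 0.4857.
Total gain g = 0.57141.
A = 1/(1 − 0.57141) = 2.33.

2.33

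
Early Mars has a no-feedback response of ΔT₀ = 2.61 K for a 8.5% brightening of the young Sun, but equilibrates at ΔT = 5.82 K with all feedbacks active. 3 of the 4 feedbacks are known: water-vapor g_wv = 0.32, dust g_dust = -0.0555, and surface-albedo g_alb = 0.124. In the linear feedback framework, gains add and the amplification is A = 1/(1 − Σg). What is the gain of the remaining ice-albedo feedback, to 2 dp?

0.16

Amplification A = ΔT/ΔT₀ = 5.82/2.61 = 2.23.
Total gain g = 1 − 1/A = 1 − 1/2.23 = 0.5516.
Known gains sum to 0.32 − 0.0555 + 0.124 = 0.3885.
g_ice = 0.5516 − 0.3885 = 0.16.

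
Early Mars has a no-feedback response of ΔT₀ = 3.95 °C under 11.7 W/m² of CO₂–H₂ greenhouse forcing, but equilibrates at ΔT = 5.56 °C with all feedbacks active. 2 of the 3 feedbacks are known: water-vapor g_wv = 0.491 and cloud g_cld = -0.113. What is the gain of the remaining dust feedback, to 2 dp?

Amplification A = ΔT/ΔT₀ = 5.56/3.95 = 1.408.
Total gain g = 1 − 1/A = 1 − 1/1.408 = 0.2898.
Known gains sum to 0.491 − 0.113 = 0.378.
g_dust = 0.2898 − 0.378 = -0.09.

-0.09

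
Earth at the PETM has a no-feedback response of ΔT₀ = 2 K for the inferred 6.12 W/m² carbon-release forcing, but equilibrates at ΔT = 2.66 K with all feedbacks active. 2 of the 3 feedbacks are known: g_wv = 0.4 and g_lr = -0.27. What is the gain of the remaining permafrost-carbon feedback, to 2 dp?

Amplification A = ΔT/ΔT₀ = 2.66/2 = 1.33.
Total gain g = 1 − 1/A = 1 − 1/1.33 = 0.2481.
Known gains sum to 0.4 − 0.27 = 0.13.
g_pf = 0.2481 − 0.13 = 0.12.

0.12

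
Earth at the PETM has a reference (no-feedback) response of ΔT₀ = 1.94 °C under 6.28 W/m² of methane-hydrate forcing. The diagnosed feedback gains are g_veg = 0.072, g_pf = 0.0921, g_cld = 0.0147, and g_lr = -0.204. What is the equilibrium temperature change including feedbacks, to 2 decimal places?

1.89 °C

Total gain g = 0.072 + 0.0921 + 0.0147 − 0.204 = -0.0252.
Amplification A = 1/(1 + 0.0252) = 0.9754.
ΔT = 1.94 × 0.9754 = 1.89 °C.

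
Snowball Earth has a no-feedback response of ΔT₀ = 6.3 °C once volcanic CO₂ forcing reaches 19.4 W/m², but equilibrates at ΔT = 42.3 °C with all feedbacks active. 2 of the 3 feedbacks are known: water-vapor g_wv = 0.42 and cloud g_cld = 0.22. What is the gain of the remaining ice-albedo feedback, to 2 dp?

Amplification A = ΔT/ΔT₀ = 42.3/6.3 = 6.714.
Total gain g = 1 − 1/A = 1 − 1/6.714 = 0.8511.
Known gains sum to 0.42 + 0.22 = 0.64.
g_ice = 0.8511 − 0.64 = 0.21.

0.21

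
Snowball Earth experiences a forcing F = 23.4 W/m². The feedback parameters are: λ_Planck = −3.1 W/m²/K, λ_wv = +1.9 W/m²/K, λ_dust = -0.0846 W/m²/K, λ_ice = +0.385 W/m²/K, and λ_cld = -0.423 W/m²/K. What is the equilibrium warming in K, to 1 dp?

Net feedback parameter λ = (−3.1) + (+1.9) + (-0.0846) + (+0.385) + (-0.423) = -1.3226 W/m²/K.
ΔT = −F/λ = −23.4/(-1.3226) = 17.7 K.

17.7 K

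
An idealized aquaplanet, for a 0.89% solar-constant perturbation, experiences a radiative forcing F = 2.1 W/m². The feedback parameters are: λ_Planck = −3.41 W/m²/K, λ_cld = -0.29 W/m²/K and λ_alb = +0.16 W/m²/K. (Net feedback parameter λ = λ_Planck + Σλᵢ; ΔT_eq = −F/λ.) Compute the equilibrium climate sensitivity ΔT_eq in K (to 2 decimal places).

Net feedback parameter λ = (−3.41) + (-0.29) + (+0.16) = -3.54 W/m²/K.
ΔT = −F/λ = −2.1/(-3.54) = 0.59 K.

0.59 K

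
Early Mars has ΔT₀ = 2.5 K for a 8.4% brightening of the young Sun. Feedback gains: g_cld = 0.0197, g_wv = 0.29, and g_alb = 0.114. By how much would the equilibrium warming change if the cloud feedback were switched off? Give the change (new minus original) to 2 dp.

-0.14 K

Original: g = 0.4237, ΔT = 2.5/(1−0.4237) = 4.3380 K.
Without cloud: g' = 0.404, ΔT' = 2.5/(1−0.404) = 4.1946 K.
Change = 4.1946 − 4.3380 = -0.14 K.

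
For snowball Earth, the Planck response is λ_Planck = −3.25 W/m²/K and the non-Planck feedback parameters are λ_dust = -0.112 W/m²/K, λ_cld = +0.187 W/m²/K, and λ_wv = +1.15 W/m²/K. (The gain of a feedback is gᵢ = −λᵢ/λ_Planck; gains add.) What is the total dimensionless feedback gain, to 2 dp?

0.38

Convert to gains: g_dust = -0.112/3.25 = -0.03446; g_cld = 0.187/3.25 = 0.05754; g_wv = 1.15/3.25 = 0.3538.
Total gain g = 0.37688.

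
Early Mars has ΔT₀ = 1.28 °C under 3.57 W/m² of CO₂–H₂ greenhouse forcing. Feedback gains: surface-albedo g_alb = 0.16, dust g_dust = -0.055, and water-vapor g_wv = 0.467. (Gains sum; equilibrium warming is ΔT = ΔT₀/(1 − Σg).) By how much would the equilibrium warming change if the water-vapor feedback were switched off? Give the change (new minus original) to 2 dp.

-1.56 °C

Original: g = 0.572, ΔT = 1.28/(1−0.572) = 2.9907 °C.
Without water-vapor: g' = 0.105, ΔT' = 1.28/(1−0.105) = 1.4302 °C.
Change = 1.4302 − 2.9907 = -1.56 °C.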